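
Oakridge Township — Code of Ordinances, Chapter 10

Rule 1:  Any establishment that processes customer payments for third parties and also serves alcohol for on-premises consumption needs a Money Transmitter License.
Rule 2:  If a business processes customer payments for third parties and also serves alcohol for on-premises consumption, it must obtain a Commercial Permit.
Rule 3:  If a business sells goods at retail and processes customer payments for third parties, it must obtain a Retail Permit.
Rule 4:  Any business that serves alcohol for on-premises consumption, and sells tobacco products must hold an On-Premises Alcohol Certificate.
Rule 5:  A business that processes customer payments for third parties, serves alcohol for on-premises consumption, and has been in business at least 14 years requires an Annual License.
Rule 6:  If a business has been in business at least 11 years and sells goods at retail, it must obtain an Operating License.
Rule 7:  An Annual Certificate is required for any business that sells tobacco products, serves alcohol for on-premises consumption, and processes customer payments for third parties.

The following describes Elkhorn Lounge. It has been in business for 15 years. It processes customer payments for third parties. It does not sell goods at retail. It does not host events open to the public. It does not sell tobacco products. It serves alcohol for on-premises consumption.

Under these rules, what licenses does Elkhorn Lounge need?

Annual License, Commercial Permit, Money Transmitter License

Rule 1: processes customer payments for third parties; serves alcohol for on-premises consumption → Money Transmitter License required.
Rule 2: processes customer payments for third parties; serves alcohol for on-premises consumption → Commercial Permit required.
Rule 3: does not sell goods at retail; processes customer payments for third parties → Retail Permit not required.
Rule 4: serves alcohol for on-premises consumption; does not sell tobacco products → On-Premises Alcohol Certificate not required.
Rule 5: processes customer payments for third parties; serves alcohol for on-premises consumption; years in business 15 ≥ 14 → Annual License required.
Rule 6: years in business 15 ≥ 11; does not sell goods at retail → Operating License not required.
Rule 7: does not sell tobacco products; serves alcohol for on-premises consumption; processes customer payments for third parties → Annual Certificate not required.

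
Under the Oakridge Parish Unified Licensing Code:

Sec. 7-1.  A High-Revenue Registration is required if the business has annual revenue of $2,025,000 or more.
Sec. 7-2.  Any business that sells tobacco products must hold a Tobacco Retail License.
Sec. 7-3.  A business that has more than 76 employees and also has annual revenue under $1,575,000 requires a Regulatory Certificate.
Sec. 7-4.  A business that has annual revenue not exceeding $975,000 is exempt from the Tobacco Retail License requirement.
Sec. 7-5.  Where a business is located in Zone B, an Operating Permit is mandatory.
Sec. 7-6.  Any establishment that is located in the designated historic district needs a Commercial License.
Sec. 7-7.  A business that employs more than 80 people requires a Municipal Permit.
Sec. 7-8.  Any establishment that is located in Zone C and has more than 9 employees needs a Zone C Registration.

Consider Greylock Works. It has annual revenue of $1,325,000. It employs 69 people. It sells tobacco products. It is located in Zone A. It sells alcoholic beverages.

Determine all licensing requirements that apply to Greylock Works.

Tobacco Retail License

Sec. 7-1. revenue $1,325,000 < $2,025,000 → High-Revenue Registration not required.
Sec. 7-2. sells tobacco products → Tobacco Retail License required.
Sec. 7-3. employees 69 ≤ 76; revenue $1,325,000 < $1,575,000 → Regulatory Certificate not required.
Sec. 7-4. revenue $1,325,000 > $975,000 → Tobacco Retail License exemption does not apply.
Sec. 7-5. is located in Zone A (not: is located in Zone B) → Operating Permit not required.
Sec. 7-6. is located in Zone A (not: is located in the designated historic district) → Commercial License not required.
Sec. 7-7. employees 69 ≤ 80 → Municipal Permit not required.
Sec. 7-8. is located in Zone A (not: is located in Zone C); employees 69 > 9 → Zone C Registration not required.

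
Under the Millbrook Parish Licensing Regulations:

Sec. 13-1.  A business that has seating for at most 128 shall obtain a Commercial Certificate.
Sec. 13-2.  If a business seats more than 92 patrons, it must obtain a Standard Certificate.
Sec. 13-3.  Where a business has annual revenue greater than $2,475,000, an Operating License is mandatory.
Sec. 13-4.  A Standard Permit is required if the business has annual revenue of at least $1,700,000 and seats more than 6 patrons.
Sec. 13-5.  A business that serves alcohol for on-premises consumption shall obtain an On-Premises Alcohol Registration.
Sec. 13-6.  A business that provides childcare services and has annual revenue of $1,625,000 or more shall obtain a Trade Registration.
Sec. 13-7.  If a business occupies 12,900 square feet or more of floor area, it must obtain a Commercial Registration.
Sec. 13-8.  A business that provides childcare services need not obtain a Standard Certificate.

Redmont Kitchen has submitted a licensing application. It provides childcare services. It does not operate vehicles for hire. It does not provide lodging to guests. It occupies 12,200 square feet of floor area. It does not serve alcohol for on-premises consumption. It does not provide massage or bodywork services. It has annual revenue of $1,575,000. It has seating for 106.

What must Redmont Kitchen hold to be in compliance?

Commercial Certificate

Sec. 13-1. seating 106 ≤ 128 → Commercial Certificate required.
Sec. 13-2. seating 106 > 92 → Standard Certificate required.
Sec. 13-3. revenue $1,575,000 ≤ $2,475,000 → Operating License not required.
Sec. 13-4. revenue $1,575,000 < $1,700,000; seating 106 > 6 → Standard Permit not required.
Sec. 13-5. does not serve alcohol for on-premises consumption → On-Premises Alcohol Registration not required.
Sec. 13-6. provides childcare services; revenue $1,575,000 < $1,625,000 → Trade Registration not required.
Sec. 13-7. floor area 12,200 square feet < 12,900 square feet → Commercial Registration not required.
Sec. 13-8. provides childcare services → exempt from Standard Certificate.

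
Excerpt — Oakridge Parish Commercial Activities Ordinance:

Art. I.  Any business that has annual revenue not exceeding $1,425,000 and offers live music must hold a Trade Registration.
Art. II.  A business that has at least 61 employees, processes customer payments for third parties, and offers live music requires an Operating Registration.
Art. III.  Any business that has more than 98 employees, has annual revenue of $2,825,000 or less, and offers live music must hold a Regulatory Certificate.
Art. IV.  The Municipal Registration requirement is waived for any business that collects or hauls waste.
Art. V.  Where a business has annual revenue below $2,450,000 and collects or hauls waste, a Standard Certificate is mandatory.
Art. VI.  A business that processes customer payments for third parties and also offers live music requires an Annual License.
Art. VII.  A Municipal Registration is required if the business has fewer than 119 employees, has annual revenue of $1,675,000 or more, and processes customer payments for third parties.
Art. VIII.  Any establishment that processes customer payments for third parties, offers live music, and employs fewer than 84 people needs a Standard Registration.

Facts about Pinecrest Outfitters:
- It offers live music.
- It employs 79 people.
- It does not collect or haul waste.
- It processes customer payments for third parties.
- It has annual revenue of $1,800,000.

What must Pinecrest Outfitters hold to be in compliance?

Art. I. revenue $1,800,000 > $1,425,000; offers live music → Trade Registration not required.
Art. II. employees 79 ≥ 61; processes customer payments for third parties; offers live music → Operating Registration required.
Art. III. employees 79 ≤ 98; revenue $1,800,000 ≤ $2,825,000; offers live music → Regulatory Certificate not required.
Art. IV. does not collect or haul waste → Municipal Registration exemption does not apply.
Art. V. revenue $1,800,000 < $2,450,000; does not collect or haul waste → Standard Certificate not required.
Art. VI. processes customer payments for third parties; offers live music → Annual License required.
Art. VII. employees 79 < 119; revenue $1,800,000 ≥ $1,675,000; processes customer payments for third parties → Municipal Registration required.
Art. VIII. processes customer payments for third parties; offers live music; employees 79 < 84 → Standard Registration required.

Annual License, Municipal Registration, Operating Registration, Standard Registration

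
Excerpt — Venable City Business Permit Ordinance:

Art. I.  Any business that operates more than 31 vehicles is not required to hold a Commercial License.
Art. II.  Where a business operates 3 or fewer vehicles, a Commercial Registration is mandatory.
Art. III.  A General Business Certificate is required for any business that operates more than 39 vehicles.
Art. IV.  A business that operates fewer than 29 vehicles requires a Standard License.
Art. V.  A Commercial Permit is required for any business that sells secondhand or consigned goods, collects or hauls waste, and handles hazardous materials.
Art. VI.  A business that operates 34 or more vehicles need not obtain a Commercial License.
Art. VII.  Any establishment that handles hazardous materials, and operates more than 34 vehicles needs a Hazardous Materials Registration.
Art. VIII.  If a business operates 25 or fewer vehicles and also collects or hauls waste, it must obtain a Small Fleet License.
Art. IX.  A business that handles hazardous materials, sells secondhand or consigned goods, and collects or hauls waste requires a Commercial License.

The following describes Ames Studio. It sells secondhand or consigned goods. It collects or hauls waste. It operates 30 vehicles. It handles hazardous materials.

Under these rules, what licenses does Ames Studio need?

Art. I. vehicles 30 ≤ 31 → Commercial License exemption does not apply.
Art. II. vehicles 30 > 3 → Commercial Registration not required.
Art. III. vehicles 30 ≤ 39 → General Business Certificate not required.
Art. IV. vehicles 30 ≥ 29 → Standard License not required.
Art. V. sells secondhand or consigned goods; collects or hauls waste; handles hazardous materials → Commercial Permit required.
Art. VI. vehicles 30 < 34 → Commercial License exemption does not apply.
Art. VII. handles hazardous materials; vehicles 30 ≤ 34 → Hazardous Materials Registration not required.
Art. VIII. vehicles 30 > 25; collects or hauls waste → Small Fleet License not required.
Art. IX. handles hazardous materials; sells secondhand or consigned goods; collects or hauls waste → Commercial License required.

Commercial License, Commercial Permit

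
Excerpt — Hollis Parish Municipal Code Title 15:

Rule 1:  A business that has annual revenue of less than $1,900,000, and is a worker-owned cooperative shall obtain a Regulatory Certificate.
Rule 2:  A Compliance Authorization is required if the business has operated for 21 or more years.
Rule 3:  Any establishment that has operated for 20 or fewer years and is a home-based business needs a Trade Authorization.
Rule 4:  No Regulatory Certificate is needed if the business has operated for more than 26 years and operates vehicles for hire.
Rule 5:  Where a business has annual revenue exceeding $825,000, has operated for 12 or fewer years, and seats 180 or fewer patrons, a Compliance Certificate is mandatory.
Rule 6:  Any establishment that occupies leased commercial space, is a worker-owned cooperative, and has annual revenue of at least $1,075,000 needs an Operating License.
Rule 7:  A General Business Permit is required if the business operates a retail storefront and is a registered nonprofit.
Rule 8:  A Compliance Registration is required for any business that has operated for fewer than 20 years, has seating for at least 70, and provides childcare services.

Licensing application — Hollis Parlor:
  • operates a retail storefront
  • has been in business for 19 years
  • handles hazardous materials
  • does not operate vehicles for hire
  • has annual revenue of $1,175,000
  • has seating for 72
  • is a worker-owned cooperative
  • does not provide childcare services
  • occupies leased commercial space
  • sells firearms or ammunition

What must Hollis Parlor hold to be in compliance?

Rule 1: revenue $1,175,000 < $1,900,000; is a worker-owned cooperative → Regulatory Certificate required.
Rule 2: years in business 19 < 21 → Compliance Authorization not required.
Rule 3: years in business 19 ≤ 20; occupies leased commercial space (not: is a home-based business) → Trade Authorization not required.
Rule 4: years in business 19 ≤ 26; does not operate vehicles for hire → Regulatory Certificate exemption does not apply.
Rule 5: revenue $1,175,000 > $825,000; years in business 19 > 12; seating 72 ≤ 180 → Compliance Certificate not required.
Rule 6: occupies leased commercial space; is a worker-owned cooperative; revenue $1,175,000 ≥ $1,075,000 → Operating License required.
Rule 7: operates a retail storefront; is a worker-owned cooperative (not: is a registered nonprofit) → General Business Permit not required.
Rule 8: years in business 19 < 20; seating 72 ≥ 70; does not provide childcare services → Compliance Registration not required.

Operating License, Regulatory Certificate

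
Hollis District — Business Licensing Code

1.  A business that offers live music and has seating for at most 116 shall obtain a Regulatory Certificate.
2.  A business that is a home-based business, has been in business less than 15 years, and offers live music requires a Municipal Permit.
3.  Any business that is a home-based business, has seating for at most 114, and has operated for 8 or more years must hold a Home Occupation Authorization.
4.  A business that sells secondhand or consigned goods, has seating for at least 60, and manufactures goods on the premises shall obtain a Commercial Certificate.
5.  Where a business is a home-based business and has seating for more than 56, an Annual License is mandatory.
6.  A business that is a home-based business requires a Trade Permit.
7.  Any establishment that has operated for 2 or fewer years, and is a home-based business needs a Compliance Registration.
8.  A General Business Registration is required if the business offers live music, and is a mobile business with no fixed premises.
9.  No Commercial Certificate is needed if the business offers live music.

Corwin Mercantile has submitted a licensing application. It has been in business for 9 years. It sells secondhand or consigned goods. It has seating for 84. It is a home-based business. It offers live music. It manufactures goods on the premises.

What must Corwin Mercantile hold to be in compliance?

Annual License, Home Occupation Authorization, Municipal Permit, Regulatory Certificate, Trade Permit

1. offers live music; seating 84 ≤ 116 → Regulatory Certificate required.
2. is a home-based business; years in business 9 < 15; offers live music → Municipal Permit required.
3. is a home-based business; seating 84 ≤ 114; years in business 9 ≥ 8 → Home Occupation Authorization required.
4. sells secondhand or consigned goods; seating 84 ≥ 60; manufactures goods on the premises → Commercial Certificate required.
5. is a home-based business; seating 84 > 56 → Annual License required.
6. is a home-based business → Trade Permit required.
7. years in business 9 > 2; is a home-based business → Compliance Registration not required.
8. offers live music; is a home-based business (not: is a mobile business with no fixed premises) → General Business Registration not required.
9. offers live music → exempt from Commercial Certificate.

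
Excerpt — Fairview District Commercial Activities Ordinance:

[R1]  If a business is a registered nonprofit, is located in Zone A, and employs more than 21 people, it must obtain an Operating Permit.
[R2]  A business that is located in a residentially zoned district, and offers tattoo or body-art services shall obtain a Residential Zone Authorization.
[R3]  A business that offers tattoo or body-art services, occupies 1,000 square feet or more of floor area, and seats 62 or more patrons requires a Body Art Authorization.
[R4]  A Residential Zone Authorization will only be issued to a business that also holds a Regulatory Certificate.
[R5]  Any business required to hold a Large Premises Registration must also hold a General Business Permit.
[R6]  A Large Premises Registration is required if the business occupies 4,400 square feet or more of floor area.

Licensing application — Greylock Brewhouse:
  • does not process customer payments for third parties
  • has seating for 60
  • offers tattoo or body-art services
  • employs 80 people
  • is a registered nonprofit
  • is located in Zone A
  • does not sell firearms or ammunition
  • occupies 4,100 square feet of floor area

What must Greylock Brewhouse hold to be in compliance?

Operating Permit

[R1] is a registered nonprofit; is located in Zone A; employees 80 > 21 → Operating Permit required.
[R2] is located in Zone A (not: is located in a residentially zoned district); offers tattoo or body-art services → Residential Zone Authorization not required.
[R3] offers tattoo or body-art services; floor area 4,100 square feet ≥ 1,000 square feet; seating 60 < 62 → Body Art Authorization not required.
[R4] Residential Zone Authorization is not required → no effect.
[R5] Large Premises Registration is not required → no effect.
[R6] floor area 4,100 square feet < 4,400 square feet → Large Premises Registration not required.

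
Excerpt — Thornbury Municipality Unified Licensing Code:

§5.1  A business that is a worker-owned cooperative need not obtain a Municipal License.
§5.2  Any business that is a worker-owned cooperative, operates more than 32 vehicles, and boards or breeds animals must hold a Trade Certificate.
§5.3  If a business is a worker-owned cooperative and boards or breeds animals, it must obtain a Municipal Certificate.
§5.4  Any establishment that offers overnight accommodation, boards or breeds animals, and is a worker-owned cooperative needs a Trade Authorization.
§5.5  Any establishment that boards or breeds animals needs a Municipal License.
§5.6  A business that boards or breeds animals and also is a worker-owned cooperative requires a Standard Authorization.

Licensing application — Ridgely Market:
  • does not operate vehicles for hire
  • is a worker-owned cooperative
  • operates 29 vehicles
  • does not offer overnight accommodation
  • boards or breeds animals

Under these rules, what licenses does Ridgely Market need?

Municipal Certificate, Standard Authorization

§5.1 is a worker-owned cooperative → exempt from Municipal License.
§5.2 is a worker-owned cooperative; vehicles 29 ≤ 32; boards or breeds animals → Trade Certificate not required.
§5.3 is a worker-owned cooperative; boards or breeds animals → Municipal Certificate required.
§5.4 does not offer overnight accommodation; boards or breeds animals; is a worker-owned cooperative → Trade Authorization not required.
§5.5 boards or breeds animals → Municipal License required.
§5.6 boards or breeds animals; is a worker-owned cooperative → Standard Authorization required.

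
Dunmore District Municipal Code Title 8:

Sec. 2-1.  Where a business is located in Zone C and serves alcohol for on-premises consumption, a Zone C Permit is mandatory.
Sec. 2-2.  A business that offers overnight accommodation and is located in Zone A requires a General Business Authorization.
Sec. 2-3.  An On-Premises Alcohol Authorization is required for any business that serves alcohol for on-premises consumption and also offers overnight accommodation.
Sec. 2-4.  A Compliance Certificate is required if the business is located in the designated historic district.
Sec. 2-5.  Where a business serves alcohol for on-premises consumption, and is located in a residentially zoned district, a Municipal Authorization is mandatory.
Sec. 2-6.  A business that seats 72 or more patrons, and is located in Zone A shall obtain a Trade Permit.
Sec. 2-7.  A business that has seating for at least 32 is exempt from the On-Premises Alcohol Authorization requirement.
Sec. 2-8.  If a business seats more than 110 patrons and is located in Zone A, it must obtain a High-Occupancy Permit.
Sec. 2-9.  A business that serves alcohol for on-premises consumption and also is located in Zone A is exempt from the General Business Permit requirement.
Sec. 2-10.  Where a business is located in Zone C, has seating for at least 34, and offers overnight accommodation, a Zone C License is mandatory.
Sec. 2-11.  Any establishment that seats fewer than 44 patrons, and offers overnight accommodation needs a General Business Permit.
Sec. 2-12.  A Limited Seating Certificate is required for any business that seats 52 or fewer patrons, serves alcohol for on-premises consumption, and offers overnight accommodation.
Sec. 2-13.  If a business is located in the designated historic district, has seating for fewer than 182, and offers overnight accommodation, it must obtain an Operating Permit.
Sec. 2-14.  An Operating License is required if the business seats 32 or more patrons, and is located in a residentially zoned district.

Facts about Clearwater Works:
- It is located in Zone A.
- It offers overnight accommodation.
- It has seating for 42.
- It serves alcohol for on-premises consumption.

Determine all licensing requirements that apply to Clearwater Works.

General Business Authorization, Limited Seating Certificate

Sec. 2-1. is located in Zone A (not: is located in Zone C); serves alcohol for on-premises consumption → Zone C Permit not required.
Sec. 2-2. offers overnight accommodation; is located in Zone A → General Business Authorization required.
Sec. 2-3. serves alcohol for on-premises consumption; offers overnight accommodation → On-Premises Alcohol Authorization required.
Sec. 2-4. is located in Zone A (not: is located in the designated historic district) → Compliance Certificate not required.
Sec. 2-5. serves alcohol for on-premises consumption; is located in Zone A (not: is located in a residentially zoned district) → Municipal Authorization not required.
Sec. 2-6. seating 42 < 72; is located in Zone A → Trade Permit not required.
Sec. 2-7. seating 42 ≥ 32 → exempt from On-Premises Alcohol Authorization.
Sec. 2-8. seating 42 ≤ 110; is located in Zone A → High-Occupancy Permit not required.
Sec. 2-9. serves alcohol for on-premises consumption; is located in Zone A → exempt from General Business Permit.
Sec. 2-10. is located in Zone A (not: is located in Zone C); seating 42 ≥ 34; offers overnight accommodation → Zone C License not required.
Sec. 2-11. seating 42 < 44; offers overnight accommodation → General Business Permit required.
Sec. 2-12. seating 42 ≤ 52; serves alcohol for on-premises consumption; offers overnight accommodation → Limited Seating Certificate required.
Sec. 2-13. is located in Zone A (not: is located in the designated historic district); seating 42 < 182; offers overnight accommodation → Operating Permit not required.
Sec. 2-14. seating 42 ≥ 32; is located in Zone A (not: is located in a residentially zoned district) → Operating License not required.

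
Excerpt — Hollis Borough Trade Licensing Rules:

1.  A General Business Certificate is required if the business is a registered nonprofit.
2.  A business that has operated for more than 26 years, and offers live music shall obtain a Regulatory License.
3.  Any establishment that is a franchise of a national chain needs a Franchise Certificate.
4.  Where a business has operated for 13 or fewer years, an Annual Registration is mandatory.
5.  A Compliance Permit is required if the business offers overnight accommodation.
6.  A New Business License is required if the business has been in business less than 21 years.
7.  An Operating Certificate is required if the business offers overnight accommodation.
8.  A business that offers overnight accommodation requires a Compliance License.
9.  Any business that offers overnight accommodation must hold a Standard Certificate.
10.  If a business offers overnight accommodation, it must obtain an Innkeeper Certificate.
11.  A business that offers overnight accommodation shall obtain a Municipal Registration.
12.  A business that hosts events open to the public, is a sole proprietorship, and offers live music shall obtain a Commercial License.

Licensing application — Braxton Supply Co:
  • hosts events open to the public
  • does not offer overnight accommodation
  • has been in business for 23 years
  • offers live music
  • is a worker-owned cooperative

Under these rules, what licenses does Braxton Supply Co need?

1. is a worker-owned cooperative (not: is a registered nonprofit) → General Business Certificate not required.
2. years in business 23 ≤ 26; offers live music → Regulatory License not required.
3. is a worker-owned cooperative (not: is a franchise of a national chain) → Franchise Certificate not required.
4. years in business 23 > 13 → Annual Registration not required.
5. does not offer overnight accommodation → Compliance Permit not required.
6. years in business 23 ≥ 21 → New Business License not required.
7. does not offer overnight accommodation → Operating Certificate not required.
8. does not offer overnight accommodation → Compliance License not required.
9. does not offer overnight accommodation → Standard Certificate not required.
10. does not offer overnight accommodation → Innkeeper Certificate not required.
11. does not offer overnight accommodation → Municipal Registration not required.
12. hosts events open to the public; is a worker-owned cooperative (not: is a sole proprietorship); offers live music → Commercial License not required.

None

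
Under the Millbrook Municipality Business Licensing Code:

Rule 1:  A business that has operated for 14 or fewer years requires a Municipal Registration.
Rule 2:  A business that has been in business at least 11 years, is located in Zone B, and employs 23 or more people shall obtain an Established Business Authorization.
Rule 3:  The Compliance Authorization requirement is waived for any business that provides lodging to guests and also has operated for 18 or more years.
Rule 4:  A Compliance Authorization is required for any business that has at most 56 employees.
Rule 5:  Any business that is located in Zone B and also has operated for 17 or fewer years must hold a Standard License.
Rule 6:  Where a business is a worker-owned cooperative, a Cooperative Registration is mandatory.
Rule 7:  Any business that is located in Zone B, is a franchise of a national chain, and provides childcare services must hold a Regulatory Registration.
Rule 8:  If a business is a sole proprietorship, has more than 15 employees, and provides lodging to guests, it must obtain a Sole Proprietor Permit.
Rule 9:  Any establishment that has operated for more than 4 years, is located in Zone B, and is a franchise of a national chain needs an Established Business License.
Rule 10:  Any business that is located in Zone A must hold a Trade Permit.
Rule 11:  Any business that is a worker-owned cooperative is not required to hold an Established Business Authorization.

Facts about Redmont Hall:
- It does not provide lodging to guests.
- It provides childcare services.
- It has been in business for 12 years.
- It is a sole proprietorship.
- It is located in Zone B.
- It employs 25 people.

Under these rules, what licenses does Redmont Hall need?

Rule 1: years in business 12 ≤ 14 → Municipal Registration required.
Rule 2: years in business 12 ≥ 11; is located in Zone B; employees 25 ≥ 23 → Established Business Authorization required.
Rule 3: does not provide lodging to guests; years in business 12 < 18 → Compliance Authorization exemption does not apply.
Rule 4: employees 25 ≤ 56 → Compliance Authorization required.
Rule 5: is located in Zone B; years in business 12 ≤ 17 → Standard License required.
Rule 6: is a sole proprietorship (not: is a worker-owned cooperative) → Cooperative Registration not required.
Rule 7: is located in Zone B; is a sole proprietorship (not: is a franchise of a national chain); provides childcare services → Regulatory Registration not required.
Rule 8: is a sole proprietorship; employees 25 > 15; does not provide lodging to guests → Sole Proprietor Permit not required.
Rule 9: years in business 12 > 4; is located in Zone B; is a sole proprietorship (not: is a franchise of a national chain) → Established Business License not required.
Rule 10: is located in Zone B (not: is located in Zone A) → Trade Permit not required.
Rule 11: is a sole proprietorship (not: is a worker-owned cooperative) → Established Business Authorization exemption does not apply.

Compliance Authorization, Established Business Authorization, Municipal Registration, Standard License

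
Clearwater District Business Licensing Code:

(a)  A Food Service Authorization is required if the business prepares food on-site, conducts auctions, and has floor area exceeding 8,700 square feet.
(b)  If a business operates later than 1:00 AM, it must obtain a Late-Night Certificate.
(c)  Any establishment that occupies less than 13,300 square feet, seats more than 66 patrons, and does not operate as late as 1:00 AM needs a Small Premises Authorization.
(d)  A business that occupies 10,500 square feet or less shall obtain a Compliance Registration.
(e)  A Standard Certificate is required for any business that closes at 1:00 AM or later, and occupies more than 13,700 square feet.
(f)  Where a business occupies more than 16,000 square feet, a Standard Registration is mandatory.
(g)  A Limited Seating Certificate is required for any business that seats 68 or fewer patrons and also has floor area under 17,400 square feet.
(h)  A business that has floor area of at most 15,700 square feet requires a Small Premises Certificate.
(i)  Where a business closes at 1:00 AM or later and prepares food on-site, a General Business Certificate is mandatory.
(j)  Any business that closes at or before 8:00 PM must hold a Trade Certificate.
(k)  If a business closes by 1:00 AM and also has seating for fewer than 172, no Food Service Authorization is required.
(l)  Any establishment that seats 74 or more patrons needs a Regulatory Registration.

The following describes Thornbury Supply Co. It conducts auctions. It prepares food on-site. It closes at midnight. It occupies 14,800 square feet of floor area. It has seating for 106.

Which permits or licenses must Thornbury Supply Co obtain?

Regulatory Registration, Small Premises Certificate

(a) prepares food on-site; conducts auctions; floor area 14,800 square feet > 8,700 square feet → Food Service Authorization required.
(b) closes midnight, at/before 1:00 AM → Late-Night Certificate not required.
(c) floor area 14,800 square feet ≥ 13,300 square feet; seating 106 > 66; closes midnight, at/before 1:00 AM → Small Premises Authorization not required.
(d) floor area 14,800 square feet > 10,500 square feet → Compliance Registration not required.
(e) closes midnight, at/before 1:00 AM; floor area 14,800 square feet > 13,700 square feet → Standard Certificate not required.
(f) floor area 14,800 square feet ≤ 16,000 square feet → Standard Registration not required.
(g) seating 106 > 68; floor area 14,800 square feet < 17,400 square feet → Limited Seating Certificate not required.
(h) floor area 14,800 square feet ≤ 15,700 square feet → Small Premises Certificate required.
(i) closes midnight, at/before 1:00 AM; prepares food on-site → General Business Certificate not required.
(j) closes midnight, after 8:00 PM → Trade Certificate not required.
(k) closes midnight, at/before 1:00 AM; seating 106 < 172 → exempt from Food Service Authorization.
(l) seating 106 ≥ 74 → Regulatory Registration required.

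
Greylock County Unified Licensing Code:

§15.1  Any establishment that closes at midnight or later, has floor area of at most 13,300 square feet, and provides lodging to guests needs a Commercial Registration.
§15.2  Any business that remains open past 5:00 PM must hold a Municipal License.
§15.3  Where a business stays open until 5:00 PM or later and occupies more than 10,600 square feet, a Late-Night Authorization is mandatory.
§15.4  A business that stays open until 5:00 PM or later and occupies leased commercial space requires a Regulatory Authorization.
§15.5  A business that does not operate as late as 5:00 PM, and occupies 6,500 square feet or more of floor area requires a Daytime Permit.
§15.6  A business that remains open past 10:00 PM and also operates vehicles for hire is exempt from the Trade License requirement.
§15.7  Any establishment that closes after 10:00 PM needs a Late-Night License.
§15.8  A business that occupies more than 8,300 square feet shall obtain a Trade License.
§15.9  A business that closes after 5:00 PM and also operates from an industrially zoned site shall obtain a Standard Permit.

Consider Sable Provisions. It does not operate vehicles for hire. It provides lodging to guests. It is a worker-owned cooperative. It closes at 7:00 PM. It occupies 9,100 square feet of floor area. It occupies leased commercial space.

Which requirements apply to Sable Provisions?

Municipal License, Regulatory Authorization, Trade License

§15.1 closes 7:00 PM, at/before midnight; floor area 9,100 square feet ≤ 13,300 square feet; provides lodging to guests → Commercial Registration not required.
§15.2 closes 7:00 PM, after 5:00 PM → Municipal License required.
§15.3 closes 7:00 PM, after 5:00 PM; floor area 9,100 square feet ≤ 10,600 square feet → Late-Night Authorization not required.
§15.4 closes 7:00 PM, after 5:00 PM; occupies leased commercial space → Regulatory Authorization required.
§15.5 closes 7:00 PM, after 5:00 PM; floor area 9,100 square feet ≥ 6,500 square feet → Daytime Permit not required.
§15.6 closes 7:00 PM, at/before 10:00 PM; does not operate vehicles for hire → Trade License exemption does not apply.
§15.7 closes 7:00 PM, at/before 10:00 PM → Late-Night License not required.
§15.8 floor area 9,100 square feet > 8,300 square feet → Trade License required.
§15.9 closes 7:00 PM, after 5:00 PM; occupies leased commercial space (not: operates from an industrially zoned site) → Standard Permit not required.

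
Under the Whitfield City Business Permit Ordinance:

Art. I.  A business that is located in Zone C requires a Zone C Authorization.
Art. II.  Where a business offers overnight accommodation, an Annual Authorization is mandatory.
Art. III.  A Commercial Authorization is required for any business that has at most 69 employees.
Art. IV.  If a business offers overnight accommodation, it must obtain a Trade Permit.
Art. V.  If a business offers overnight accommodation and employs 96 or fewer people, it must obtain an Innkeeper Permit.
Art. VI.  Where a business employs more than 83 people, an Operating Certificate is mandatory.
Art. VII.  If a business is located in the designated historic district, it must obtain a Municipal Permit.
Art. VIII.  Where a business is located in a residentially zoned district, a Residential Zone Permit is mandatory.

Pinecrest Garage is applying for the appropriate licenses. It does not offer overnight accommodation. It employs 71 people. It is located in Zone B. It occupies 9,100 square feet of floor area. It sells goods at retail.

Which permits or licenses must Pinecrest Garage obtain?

Art. I. is located in Zone B (not: is located in Zone C) → Zone C Authorization not required.
Art. II. does not offer overnight accommodation → Annual Authorization not required.
Art. III. employees 71 > 69 → Commercial Authorization not required.
Art. IV. does not offer overnight accommodation → Trade Permit not required.
Art. V. does not offer overnight accommodation; employees 71 ≤ 96 → Innkeeper Permit not required.
Art. VI. employees 71 ≤ 83 → Operating Certificate not required.
Art. VII. is located in Zone B (not: is located in the designated historic district) → Municipal Permit not required.
Art. VIII. is located in Zone B (not: is located in a residentially zoned district) → Residential Zone Permit not required.

None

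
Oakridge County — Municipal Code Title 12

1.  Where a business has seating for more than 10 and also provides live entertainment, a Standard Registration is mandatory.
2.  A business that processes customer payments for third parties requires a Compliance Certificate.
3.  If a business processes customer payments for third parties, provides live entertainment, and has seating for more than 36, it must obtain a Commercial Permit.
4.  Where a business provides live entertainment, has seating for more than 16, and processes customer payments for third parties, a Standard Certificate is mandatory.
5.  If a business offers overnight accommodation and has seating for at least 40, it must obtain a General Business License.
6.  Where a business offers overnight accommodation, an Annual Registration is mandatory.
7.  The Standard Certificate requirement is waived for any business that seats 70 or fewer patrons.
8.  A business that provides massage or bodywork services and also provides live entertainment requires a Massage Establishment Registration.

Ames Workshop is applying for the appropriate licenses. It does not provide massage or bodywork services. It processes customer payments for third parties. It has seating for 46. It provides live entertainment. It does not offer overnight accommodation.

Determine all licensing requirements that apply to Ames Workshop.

1. seating 46 > 10; provides live entertainment → Standard Registration required.
2. processes customer payments for third parties → Compliance Certificate required.
3. processes customer payments for third parties; provides live entertainment; seating 46 > 36 → Commercial Permit required.
4. provides live entertainment; seating 46 > 16; processes customer payments for third parties → Standard Certificate required.
5. does not offer overnight accommodation; seating 46 ≥ 40 → General Business License not required.
6. does not offer overnight accommodation → Annual Registration not required.
7. seating 46 ≤ 70 → exempt from Standard Certificate.
8. does not provide massage or bodywork services; provides live entertainment → Massage Establishment Registration not required.

Commercial Permit, Compliance Certificate, Standard Registration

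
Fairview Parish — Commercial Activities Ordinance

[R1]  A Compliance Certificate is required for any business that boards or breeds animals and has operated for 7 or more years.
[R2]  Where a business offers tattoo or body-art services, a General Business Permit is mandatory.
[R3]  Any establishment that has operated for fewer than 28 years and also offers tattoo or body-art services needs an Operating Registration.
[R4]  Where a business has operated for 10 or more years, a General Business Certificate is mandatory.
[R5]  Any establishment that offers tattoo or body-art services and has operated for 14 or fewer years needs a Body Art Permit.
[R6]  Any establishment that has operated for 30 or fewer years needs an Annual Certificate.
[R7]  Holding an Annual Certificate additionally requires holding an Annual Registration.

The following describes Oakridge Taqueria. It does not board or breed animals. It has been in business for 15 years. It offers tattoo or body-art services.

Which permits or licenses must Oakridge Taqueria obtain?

Annual Certificate, Annual Registration, General Business Certificate, General Business Permit, Operating Registration

[R1] does not board or breed animals; years in business 15 ≥ 7 → Compliance Certificate not required.
[R2] offers tattoo or body-art services → General Business Permit required.
[R3] years in business 15 < 28; offers tattoo or body-art services → Operating Registration required.
[R4] years in business 15 ≥ 10 → General Business Certificate required.
[R5] offers tattoo or body-art services; years in business 15 > 14 → Body Art Permit not required.
[R6] years in business 15 ≤ 30 → Annual Certificate required.
[R7] Annual Certificate is required → Annual Registration also required.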